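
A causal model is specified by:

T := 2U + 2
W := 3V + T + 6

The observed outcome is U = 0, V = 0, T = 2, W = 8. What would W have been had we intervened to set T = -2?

4

The intervention breaks the incoming arrows to T: T := 2U + 2 no longer applies, and T = -2.
W = 3V + T + 6  [with V=0, T=-2]  = 4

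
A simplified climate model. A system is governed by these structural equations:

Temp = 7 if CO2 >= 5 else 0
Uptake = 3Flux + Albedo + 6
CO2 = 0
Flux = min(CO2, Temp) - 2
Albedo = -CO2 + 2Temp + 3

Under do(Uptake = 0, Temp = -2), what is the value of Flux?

Setting Uptake = 0, Temp = -2 by intervention discards those variables' equations.
Flux = min(CO2, Temp) - 2  [with CO2=0, Temp=-2]  = -4

-4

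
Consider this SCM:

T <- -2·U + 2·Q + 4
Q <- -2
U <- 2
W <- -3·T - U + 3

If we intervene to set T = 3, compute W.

The intervention breaks the incoming arrows to T: T <- -2·U + 2·Q + 4 no longer applies, and T = 3.
W = -3·T - U + 3  [with T=3, U=2]  = -8

-8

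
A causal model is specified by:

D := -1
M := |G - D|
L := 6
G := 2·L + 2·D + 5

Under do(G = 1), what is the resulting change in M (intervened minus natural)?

The intervention breaks the incoming arrows to G: G := 2·L + 2·D + 5 no longer applies, and G = 1.
M = |G - D|  [with G=1, D=-1]  = 2
Without intervention: G = 2·L + 2·D + 5  [with L=6, D=-1]  = 15; M = |G - D|  [with G=15, D=-1]  = 16.
Change = 2 − 16 = -14.

-14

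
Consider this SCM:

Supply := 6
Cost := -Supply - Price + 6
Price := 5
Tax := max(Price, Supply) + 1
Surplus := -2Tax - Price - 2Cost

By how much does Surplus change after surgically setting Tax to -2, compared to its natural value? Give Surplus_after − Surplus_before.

Intervening sets Tax = -2 and removes its equation (Tax := max(Price, Supply) + 1).
Cost = -Supply - Price + 6  [with Supply=6, Price=5]  = -5
Surplus = -2Tax - Price - 2Cost  [with Tax=-2, Price=5, Cost=-5]  = 9
Without intervention: Cost = -Supply - Price + 6  [with Supply=6, Price=5]  = -5; Tax = max(Price, Supply) + 1  [with Price=5, Supply=6]  = 7; Surplus = -2Tax - Price - 2Cost  [with Tax=7, Price=5, Cost=-5]  = -9.
Change = 9 − (-9) = 18.

18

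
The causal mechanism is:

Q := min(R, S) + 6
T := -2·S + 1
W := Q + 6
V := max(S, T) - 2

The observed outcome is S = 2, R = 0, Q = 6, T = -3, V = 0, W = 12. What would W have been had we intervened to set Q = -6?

0

The intervention breaks the incoming arrows to Q: Q := min(R, S) + 6 no longer applies, and Q = -6.
W = Q + 6  [with Q=-6]  = 0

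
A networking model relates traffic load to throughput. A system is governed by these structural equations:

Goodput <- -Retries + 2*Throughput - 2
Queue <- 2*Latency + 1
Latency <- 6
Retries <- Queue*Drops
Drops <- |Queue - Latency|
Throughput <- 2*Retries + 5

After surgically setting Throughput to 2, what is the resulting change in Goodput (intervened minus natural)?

The intervention breaks the incoming arrows to Throughput: Throughput <- 2*Retries + 5 no longer applies, and Throughput = 2.
Queue = 2*Latency + 1  [with Latency=6]  = 13
Drops = |Queue - Latency|  [with Queue=13, Latency=6]  = 7
Retries = Queue*Drops  [with Queue=13, Drops=7]  = 91
Goodput = -Retries + 2*Throughput - 2  [with Retries=91, Throughput=2]  = -89
Without intervention: Queue = 2*Latency + 1  [with Latency=6]  = 13; Drops = |Queue - Latency|  [with Queue=13, Latency=6]  = 7; Retries = Queue*Drops  [with Queue=13, Drops=7]  = 91; Throughput = 2*Retries + 5  [with Retries=91]  = 187; Goodput = -Retries + 2*Throughput - 2  [with Retries=91, Throughput=187]  = 281.
Change = -89 − 281 = -370.

-370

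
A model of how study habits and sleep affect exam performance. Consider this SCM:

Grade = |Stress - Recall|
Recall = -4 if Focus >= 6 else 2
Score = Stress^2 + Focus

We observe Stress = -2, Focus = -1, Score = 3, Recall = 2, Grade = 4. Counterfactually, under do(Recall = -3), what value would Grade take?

Intervening sets Recall = -3 and removes its equation (Recall = -4 if Focus >= 6 else 2).
Grade = |Stress - Recall|  [with Stress=-2, Recall=-3]  = 1

1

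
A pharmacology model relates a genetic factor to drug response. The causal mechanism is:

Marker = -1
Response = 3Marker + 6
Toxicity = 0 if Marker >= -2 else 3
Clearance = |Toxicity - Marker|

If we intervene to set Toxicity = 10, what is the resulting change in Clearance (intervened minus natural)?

10

The intervention breaks the incoming arrows to Toxicity: Toxicity = 0 if Marker >= -2 else 3 no longer applies, and Toxicity = 10.
Clearance = |Toxicity - Marker|  [with Toxicity=10, Marker=-1]  = 11
Without intervention: Toxicity = 0 if Marker >= -2 else 3  [with Marker=-1]  = 0; Clearance = |Toxicity - Marker|  [with Toxicity=0, Marker=-1]  = 1.
Change = 11 − 1 = 10.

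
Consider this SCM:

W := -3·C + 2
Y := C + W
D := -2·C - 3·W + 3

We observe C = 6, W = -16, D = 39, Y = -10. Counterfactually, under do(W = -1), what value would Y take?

Under do(W=-1), the mechanism W := -3·C + 2 is discarded; W is fixed at -1.
Y = C + W  [with C=6, W=-1]  = 5

5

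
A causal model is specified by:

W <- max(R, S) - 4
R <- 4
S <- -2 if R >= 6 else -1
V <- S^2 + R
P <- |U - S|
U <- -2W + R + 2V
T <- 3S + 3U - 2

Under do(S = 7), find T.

Under do(S=7), the mechanism S <- -2 if R >= 6 else -1 is discarded; S is fixed at 7.
V = S^2 + R  [with S=7, R=4]  = 53
W = max(R, S) - 4  [with R=4, S=7]  = 3
U = -2W + R + 2V  [with W=3, R=4, V=53]  = 104
T = 3S + 3U - 2  [with S=7, U=104]  = 331

331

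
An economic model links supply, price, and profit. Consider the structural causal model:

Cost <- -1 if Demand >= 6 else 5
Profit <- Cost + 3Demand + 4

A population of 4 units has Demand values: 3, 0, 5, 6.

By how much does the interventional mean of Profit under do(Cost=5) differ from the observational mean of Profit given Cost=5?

The intervention sets Cost=5 in all 4 units regardless of Demand. Recomputing Profit per unit gives 18, 9, 24, 27; average 19.5.
Conditioning on Cost=5 selects the 3 unit(s) with Demand ∈ {3, 0, 5}. Their Profit values: 18, 9, 24. Mean = 17.
Difference = 19.5 − 17 = 2.5.

2.5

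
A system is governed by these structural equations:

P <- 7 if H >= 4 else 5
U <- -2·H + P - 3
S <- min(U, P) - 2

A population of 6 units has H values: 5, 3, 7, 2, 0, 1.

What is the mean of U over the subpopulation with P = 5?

-1

Conditioning on P=5 selects the 4 unit(s) with H ∈ {3, 2, 0, 1}. Their U values: -4, -2, 2, 0. Mean = -1.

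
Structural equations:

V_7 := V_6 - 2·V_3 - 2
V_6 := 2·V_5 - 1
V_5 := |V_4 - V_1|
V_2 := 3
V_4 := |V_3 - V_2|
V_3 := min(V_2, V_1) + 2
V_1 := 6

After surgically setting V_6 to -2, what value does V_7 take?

-14

Intervening sets V_6 = -2 and removes its equation (V_6 := 2·V_5 - 1).
V_3 = min(V_2, V_1) + 2  [with V_2=3, V_1=6]  = 5
V_7 = V_6 - 2·V_3 - 2  [with V_6=-2, V_3=5]  = -14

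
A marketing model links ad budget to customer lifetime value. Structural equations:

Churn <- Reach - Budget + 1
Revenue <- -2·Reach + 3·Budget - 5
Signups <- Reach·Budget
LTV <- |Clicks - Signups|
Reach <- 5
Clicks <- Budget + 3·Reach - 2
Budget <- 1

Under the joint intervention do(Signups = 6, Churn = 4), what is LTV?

Under do(Signups = 6, Churn = 4), each intervened variable's structural equation is replaced by its fixed value.
Clicks = Budget + 3·Reach - 2  [with Budget=1, Reach=5]  = 14
LTV = |Clicks - Signups|  [with Clicks=14, Signups=6]  = 8

8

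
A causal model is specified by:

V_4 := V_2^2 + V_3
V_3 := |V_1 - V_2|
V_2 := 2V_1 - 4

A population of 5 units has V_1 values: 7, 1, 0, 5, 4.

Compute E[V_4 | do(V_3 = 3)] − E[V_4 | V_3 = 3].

The intervention sets V_3=3 in all 5 units regardless of V_1. Recomputing V_4 per unit gives 103, 7, 19, 39, 19; average 37.4.
Observing V_3=3 restricts to units where V_3's equation naturally yields 3: V_1 ∈ {7, 1}. In that subpopulation V_4 = 103, 7, mean 55.
Difference = 37.4 − 55 = -17.6.

-17.6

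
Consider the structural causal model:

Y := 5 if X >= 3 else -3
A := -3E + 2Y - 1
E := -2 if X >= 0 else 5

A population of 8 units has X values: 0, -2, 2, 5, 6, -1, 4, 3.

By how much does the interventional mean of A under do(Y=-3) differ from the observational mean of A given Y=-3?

5.25

do(Y=-3) breaks Y's dependence on X. With Y=-3 fixed, A across the units is -1, -22, -1, -1, -1, -22, -1, -1, mean -6.25.
E[A|Y=-3] averages over only the 4 units with Y=-3 (X = 0, -2, 2, -1): A = -1, -22, -1, -22, mean -11.5.
Difference = -6.25 − (-11.5) = 5.25.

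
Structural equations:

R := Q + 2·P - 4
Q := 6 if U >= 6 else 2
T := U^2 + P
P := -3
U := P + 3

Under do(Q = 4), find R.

The intervention breaks the incoming arrows to Q: Q := 6 if U >= 6 else 2 no longer applies, and Q = 4.
R = Q + 2·P - 4  [with Q=4, P=-3]  = -6

-6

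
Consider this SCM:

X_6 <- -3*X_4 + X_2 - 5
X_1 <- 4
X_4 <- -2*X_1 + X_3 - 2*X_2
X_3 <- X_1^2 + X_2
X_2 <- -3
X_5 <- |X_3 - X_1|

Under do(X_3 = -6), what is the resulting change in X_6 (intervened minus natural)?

57

The intervention breaks the incoming arrows to X_3: X_3 <- X_1^2 + X_2 no longer applies, and X_3 = -6.
X_4 = -2*X_1 + X_3 - 2*X_2  [with X_1=4, X_3=-6, X_2=-3]  = -8
X_6 = -3*X_4 + X_2 - 5  [with X_4=-8, X_2=-3]  = 16
Without intervention: X_3 = X_1^2 + X_2  [with X_1=4, X_2=-3]  = 13; X_4 = -2*X_1 + X_3 - 2*X_2  [with X_1=4, X_3=13, X_2=-3]  = 11; X_6 = -3*X_4 + X_2 - 5  [with X_4=11, X_2=-3]  = -41.
Change = 16 − (-41) = 57.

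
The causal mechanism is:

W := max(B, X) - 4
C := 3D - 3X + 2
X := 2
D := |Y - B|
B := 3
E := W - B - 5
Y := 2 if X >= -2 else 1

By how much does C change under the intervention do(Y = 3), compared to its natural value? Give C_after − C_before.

The intervention breaks the incoming arrows to Y: Y := 2 if X >= -2 else 1 no longer applies, and Y = 3.
D = |Y - B|  [with Y=3, B=3]  = 0
C = 3D - 3X + 2  [with D=0, X=2]  = -4
Without intervention: Y = 2 if X >= -2 else 1  [with X=2]  = 2; D = |Y - B|  [with Y=2, B=3]  = 1; C = 3D - 3X + 2  [with D=1, X=2]  = -1.
Change = -4 − (-1) = -3.

-3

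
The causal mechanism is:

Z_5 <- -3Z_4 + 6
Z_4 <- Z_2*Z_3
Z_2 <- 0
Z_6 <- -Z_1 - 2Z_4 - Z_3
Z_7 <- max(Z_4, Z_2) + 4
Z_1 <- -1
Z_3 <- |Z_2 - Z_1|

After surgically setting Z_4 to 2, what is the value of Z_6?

-4

Under do(Z_4=2), the mechanism Z_4 <- Z_2*Z_3 is discarded; Z_4 is fixed at 2.
Z_3 = |Z_2 - Z_1|  [with Z_2=0, Z_1=-1]  = 1
Z_6 = -Z_1 - 2Z_4 - Z_3  [with Z_1=-1, Z_4=2, Z_3=1]  = -4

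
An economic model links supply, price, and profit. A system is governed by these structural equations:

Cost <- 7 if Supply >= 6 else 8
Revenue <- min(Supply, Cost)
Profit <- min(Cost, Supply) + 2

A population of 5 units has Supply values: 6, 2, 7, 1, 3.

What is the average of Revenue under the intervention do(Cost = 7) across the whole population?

3.8

Under do(Cost=7), Cost's equation is replaced by Cost=7 for every unit. Per-unit Revenue: 6, 2, 7, 1, 3. Mean = 3.8.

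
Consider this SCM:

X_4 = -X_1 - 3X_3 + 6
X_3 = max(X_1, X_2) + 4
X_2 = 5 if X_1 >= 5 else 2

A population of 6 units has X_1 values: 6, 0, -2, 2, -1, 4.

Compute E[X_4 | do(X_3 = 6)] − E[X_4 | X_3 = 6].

-1.75

Under do(X_3=6), X_3's equation is replaced by X_3=6 for every unit. Per-unit X_4: -18, -12, -10, -14, -11, -16. Mean = -13.5.
E[X_4|X_3=6] averages over only the 4 units with X_3=6 (X_1 = 0, -2, 2, -1): X_4 = -12, -10, -14, -11, mean -11.75.
Difference = -13.5 − (-11.75) = -1.75.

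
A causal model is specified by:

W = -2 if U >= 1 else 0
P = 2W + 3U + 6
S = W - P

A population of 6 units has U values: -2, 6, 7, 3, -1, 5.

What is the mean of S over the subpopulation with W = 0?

-1.5

E[S|W=0] averages over only the 2 units with W=0 (U = -2, -1): S = 0, -3, mean -1.5.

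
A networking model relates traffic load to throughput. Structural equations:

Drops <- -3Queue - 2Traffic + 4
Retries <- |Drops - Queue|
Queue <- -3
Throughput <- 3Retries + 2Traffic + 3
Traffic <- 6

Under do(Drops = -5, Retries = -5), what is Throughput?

Setting Drops = -5, Retries = -5 by intervention discards those variables' equations.
Throughput = 3Retries + 2Traffic + 3  [with Retries=-5, Traffic=6]  = 0

0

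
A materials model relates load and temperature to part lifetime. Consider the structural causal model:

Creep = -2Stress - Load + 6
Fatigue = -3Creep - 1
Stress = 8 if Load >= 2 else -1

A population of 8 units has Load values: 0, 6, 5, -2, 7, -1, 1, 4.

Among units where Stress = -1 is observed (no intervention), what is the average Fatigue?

-26.5

Observing Stress=-1 restricts to units where Stress's equation naturally yields -1: Load ∈ {0, -2, -1, 1}. In that subpopulation Fatigue = -25, -31, -28, -22, mean -26.5.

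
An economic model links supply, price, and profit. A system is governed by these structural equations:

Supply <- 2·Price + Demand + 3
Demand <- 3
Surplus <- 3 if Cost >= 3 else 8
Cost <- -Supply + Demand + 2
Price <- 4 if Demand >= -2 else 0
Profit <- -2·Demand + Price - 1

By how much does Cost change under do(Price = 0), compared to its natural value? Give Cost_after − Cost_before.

8

Under do(Price=0), the mechanism Price <- 4 if Demand >= -2 else 0 is discarded; Price is fixed at 0.
Supply = 2·Price + Demand + 3  [with Price=0, Demand=3]  = 6
Cost = -Supply + Demand + 2  [with Supply=6, Demand=3]  = -1
Without intervention: Price = 4 if Demand >= -2 else 0  [with Demand=3]  = 4; Supply = 2·Price + Demand + 3  [with Price=4, Demand=3]  = 14; Cost = -Supply + Demand + 2  [with Supply=14, Demand=3]  = -9.
Change = -1 − (-9) = 8.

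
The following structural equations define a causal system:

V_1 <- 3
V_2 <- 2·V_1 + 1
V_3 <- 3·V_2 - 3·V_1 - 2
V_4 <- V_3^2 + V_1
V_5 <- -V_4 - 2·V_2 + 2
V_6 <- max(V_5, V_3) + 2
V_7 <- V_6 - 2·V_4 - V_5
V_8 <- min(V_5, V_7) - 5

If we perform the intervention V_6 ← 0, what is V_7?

Intervening sets V_6 = 0 and removes its equation (V_6 <- max(V_5, V_3) + 2).
V_2 = 2·V_1 + 1  [with V_1=3]  = 7
V_3 = 3·V_2 - 3·V_1 - 2  [with V_2=7, V_1=3]  = 10
V_4 = V_3^2 + V_1  [with V_3=10, V_1=3]  = 103
V_5 = -V_4 - 2·V_2 + 2  [with V_4=103, V_2=7]  = -115
V_7 = V_6 - 2·V_4 - V_5  [with V_6=0, V_4=103, V_5=-115]  = -91

-91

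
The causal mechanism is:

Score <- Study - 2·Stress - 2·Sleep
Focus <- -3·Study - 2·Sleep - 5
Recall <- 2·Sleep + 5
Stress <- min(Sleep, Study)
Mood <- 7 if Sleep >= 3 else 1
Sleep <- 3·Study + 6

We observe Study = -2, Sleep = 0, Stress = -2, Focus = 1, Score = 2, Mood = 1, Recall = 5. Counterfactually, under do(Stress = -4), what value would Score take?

6

do(Stress=-4) replaces the equation Stress <- min(Sleep, Study) with the constant Stress = -4.
Sleep = 3·Study + 6  [with Study=-2]  = 0
Score = Study - 2·Stress - 2·Sleep  [with Study=-2, Stress=-4, Sleep=0]  = 6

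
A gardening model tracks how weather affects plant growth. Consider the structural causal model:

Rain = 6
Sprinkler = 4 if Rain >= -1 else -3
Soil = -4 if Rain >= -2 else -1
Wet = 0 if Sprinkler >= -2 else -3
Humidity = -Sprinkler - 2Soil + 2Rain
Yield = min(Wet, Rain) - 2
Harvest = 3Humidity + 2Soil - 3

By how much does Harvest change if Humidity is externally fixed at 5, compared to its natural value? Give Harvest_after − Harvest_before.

-33

Under do(Humidity=5), the mechanism Humidity = -Sprinkler - 2Soil + 2Rain is discarded; Humidity is fixed at 5.
Soil = -4 if Rain >= -2 else -1  [with Rain=6]  = -4
Harvest = 3Humidity + 2Soil - 3  [with Humidity=5, Soil=-4]  = 4
Without intervention: Sprinkler = 4 if Rain >= -1 else -3  [with Rain=6]  = 4; Soil = -4 if Rain >= -2 else -1  [with Rain=6]  = -4; Humidity = -Sprinkler - 2Soil + 2Rain  [with Sprinkler=4, Soil=-4, Rain=6]  = 16; Harvest = 3Humidity + 2Soil - 3  [with Humidity=16, Soil=-4]  = 37.
Change = 4 − 37 = -33.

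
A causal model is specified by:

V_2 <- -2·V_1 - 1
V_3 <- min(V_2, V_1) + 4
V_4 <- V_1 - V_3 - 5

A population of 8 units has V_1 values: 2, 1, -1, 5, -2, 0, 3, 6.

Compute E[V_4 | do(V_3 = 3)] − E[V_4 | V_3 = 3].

Every unit gets V_3=3 under the intervention. V_4 values become -6, -7, -9, -3, -10, -8, -5, -2; E[V_4|do(V_3=3)] = -6.25.
E[V_4|V_3=3] averages over only the 2 units with V_3=3 (V_1 = -1, 0): V_4 = -9, -8, mean -8.5.
Difference = -6.25 − (-8.5) = 2.25.

2.25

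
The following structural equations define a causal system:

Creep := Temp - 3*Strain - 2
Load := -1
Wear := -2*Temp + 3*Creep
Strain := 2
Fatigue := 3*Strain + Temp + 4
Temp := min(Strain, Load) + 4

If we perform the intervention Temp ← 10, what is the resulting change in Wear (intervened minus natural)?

do(Temp=10) replaces the equation Temp := min(Strain, Load) + 4 with the constant Temp = 10.
Creep = Temp - 3*Strain - 2  [with Temp=10, Strain=2]  = 2
Wear = -2*Temp + 3*Creep  [with Temp=10, Creep=2]  = -14
Without intervention: Temp = min(Strain, Load) + 4  [with Strain=2, Load=-1]  = 3; Creep = Temp - 3*Strain - 2  [with Temp=3, Strain=2]  = -5; Wear = -2*Temp + 3*Creep  [with Temp=3, Creep=-5]  = -21.
Change = -14 − (-21) = 7.

7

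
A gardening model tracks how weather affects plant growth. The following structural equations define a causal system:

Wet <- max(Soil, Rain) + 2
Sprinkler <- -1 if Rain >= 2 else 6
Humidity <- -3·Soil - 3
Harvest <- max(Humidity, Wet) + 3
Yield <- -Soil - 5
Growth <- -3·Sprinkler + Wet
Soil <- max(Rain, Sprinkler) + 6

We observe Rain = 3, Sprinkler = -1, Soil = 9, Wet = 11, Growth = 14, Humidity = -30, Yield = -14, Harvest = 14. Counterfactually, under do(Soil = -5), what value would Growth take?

do(Soil=-5) replaces the equation Soil <- max(Rain, Sprinkler) + 6 with the constant Soil = -5.
Sprinkler = -1 if Rain >= 2 else 6  [with Rain=3]  = -1
Wet = max(Soil, Rain) + 2  [with Soil=-5, Rain=3]  = 5
Growth = -3·Sprinkler + Wet  [with Sprinkler=-1, Wet=5]  = 8

8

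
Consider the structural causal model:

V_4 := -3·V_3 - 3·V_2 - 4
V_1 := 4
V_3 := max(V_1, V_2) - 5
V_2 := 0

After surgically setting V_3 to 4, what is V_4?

-16

The intervention breaks the incoming arrows to V_3: V_3 := max(V_1, V_2) - 5 no longer applies, and V_3 = 4.
V_4 = -3·V_3 - 3·V_2 - 4  [with V_3=4, V_2=0]  = -16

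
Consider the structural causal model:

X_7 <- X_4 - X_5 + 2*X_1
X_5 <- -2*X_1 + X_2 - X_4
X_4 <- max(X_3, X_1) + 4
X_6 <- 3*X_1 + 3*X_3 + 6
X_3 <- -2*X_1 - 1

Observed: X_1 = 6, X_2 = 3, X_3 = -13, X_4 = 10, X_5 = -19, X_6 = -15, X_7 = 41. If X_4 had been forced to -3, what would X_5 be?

-6

Intervening sets X_4 = -3 and removes its equation (X_4 <- max(X_3, X_1) + 4).
X_5 = -2*X_1 + X_2 - X_4  [with X_1=6, X_2=3, X_4=-3]  = -6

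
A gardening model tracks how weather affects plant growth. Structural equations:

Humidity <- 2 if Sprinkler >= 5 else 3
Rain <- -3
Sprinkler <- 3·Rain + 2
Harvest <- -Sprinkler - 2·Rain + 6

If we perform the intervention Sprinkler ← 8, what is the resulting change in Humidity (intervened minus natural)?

The intervention breaks the incoming arrows to Sprinkler: Sprinkler <- 3·Rain + 2 no longer applies, and Sprinkler = 8.
Humidity = 2 if Sprinkler >= 5 else 3  [with Sprinkler=8]  = 2
Without intervention: Sprinkler = 3·Rain + 2  [with Rain=-3]  = -7; Humidity = 2 if Sprinkler >= 5 else 3  [with Sprinkler=-7]  = 3.
Change = 2 − 3 = -1.

-1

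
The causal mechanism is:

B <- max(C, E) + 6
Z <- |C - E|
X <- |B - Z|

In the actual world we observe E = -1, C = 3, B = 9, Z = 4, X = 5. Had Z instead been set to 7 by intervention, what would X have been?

2

Intervening sets Z = 7 and removes its equation (Z <- |C - E|).
B = max(C, E) + 6  [with C=3, E=-1]  = 9
X = |B - Z|  [with B=9, Z=7]  = 2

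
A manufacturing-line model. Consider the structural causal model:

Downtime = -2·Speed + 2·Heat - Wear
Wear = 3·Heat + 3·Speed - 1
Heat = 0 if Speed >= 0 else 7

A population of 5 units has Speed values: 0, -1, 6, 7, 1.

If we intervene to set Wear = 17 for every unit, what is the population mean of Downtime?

do(Wear=17) breaks Wear's dependence on Speed. With Wear=17 fixed, Downtime across the units is -17, -1, -29, -31, -19, mean -19.4.

-19.4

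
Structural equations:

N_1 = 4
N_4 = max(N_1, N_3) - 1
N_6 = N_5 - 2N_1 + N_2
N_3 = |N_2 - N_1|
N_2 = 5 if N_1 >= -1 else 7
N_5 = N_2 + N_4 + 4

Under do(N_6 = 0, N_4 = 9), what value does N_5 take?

18

Setting N_6 = 0, N_4 = 9 by intervention discards those variables' equations.
N_2 = 5 if N_1 >= -1 else 7  [with N_1=4]  = 5
N_5 = N_2 + N_4 + 4  [with N_2=5, N_4=9]  = 18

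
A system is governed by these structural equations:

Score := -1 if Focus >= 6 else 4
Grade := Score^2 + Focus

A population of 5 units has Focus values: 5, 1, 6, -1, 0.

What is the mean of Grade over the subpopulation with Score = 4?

Observing Score=4 restricts to units where Score's equation naturally yields 4: Focus ∈ {5, 1, -1, 0}. In that subpopulation Grade = 21, 17, 15, 16, mean 17.25.

17.25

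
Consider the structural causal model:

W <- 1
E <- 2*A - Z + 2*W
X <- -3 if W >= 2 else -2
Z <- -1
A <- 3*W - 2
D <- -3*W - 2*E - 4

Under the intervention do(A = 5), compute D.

-33

The intervention breaks the incoming arrows to A: A <- 3*W - 2 no longer applies, and A = 5.
E = 2*A - Z + 2*W  [with A=5, Z=-1, W=1]  = 13
D = -3*W - 2*E - 4  [with W=1, E=13]  = -33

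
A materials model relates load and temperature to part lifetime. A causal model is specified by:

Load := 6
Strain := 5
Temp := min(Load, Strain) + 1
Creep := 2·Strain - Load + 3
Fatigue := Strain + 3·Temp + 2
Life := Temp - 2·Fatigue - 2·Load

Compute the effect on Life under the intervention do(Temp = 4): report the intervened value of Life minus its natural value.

The intervention breaks the incoming arrows to Temp: Temp := min(Load, Strain) + 1 no longer applies, and Temp = 4.
Fatigue = Strain + 3·Temp + 2  [with Strain=5, Temp=4]  = 19
Life = Temp - 2·Fatigue - 2·Load  [with Temp=4, Fatigue=19, Load=6]  = -46
Without intervention: Temp = min(Load, Strain) + 1  [with Load=6, Strain=5]  = 6; Fatigue = Strain + 3·Temp + 2  [with Strain=5, Temp=6]  = 25; Life = Temp - 2·Fatigue - 2·Load  [with Temp=6, Fatigue=25, Load=6]  = -56.
Change = -46 − (-56) = 10.

10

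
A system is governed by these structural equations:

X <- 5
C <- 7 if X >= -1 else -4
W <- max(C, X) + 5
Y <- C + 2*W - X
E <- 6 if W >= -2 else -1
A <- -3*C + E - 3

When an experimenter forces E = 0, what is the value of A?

-24

The intervention breaks the incoming arrows to E: E <- 6 if W >= -2 else -1 no longer applies, and E = 0.
C = 7 if X >= -1 else -4  [with X=5]  = 7
A = -3*C + E - 3  [with C=7, E=0]  = -24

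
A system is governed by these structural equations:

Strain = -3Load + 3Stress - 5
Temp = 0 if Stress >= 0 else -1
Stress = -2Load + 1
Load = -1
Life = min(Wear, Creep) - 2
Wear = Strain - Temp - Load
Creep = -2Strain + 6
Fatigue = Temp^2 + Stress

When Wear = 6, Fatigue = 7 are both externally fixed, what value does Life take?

The joint intervention fixes Wear = 6, Fatigue = 7, removing each variable's own equation.
Stress = -2Load + 1  [with Load=-1]  = 3
Strain = -3Load + 3Stress - 5  [with Load=-1, Stress=3]  = 7
Creep = -2Strain + 6  [with Strain=7]  = -8
Life = min(Wear, Creep) - 2  [with Wear=6, Creep=-8]  = -10

-10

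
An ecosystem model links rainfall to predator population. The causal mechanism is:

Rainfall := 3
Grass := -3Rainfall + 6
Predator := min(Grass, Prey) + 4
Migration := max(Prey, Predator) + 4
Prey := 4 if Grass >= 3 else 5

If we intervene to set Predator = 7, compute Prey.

5

Under do(Predator=7), the mechanism Predator := min(Grass, Prey) + 4 is discarded; Predator is fixed at 7.
Since Prey is not a descendant of the intervened variable, it is unaffected.
Grass = -3Rainfall + 6  [with Rainfall=3]  = -3
Prey = 4 if Grass >= 3 else 5  [with Grass=-3]  = 5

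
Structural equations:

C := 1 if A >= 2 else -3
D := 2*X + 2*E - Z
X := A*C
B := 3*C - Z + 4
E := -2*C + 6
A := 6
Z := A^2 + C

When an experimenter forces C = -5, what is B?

Under do(C=-5), the mechanism C := 1 if A >= 2 else -3 is discarded; C is fixed at -5.
Z = A^2 + C  [with A=6, C=-5]  = 31
B = 3*C - Z + 4  [with C=-5, Z=31]  = -42

-42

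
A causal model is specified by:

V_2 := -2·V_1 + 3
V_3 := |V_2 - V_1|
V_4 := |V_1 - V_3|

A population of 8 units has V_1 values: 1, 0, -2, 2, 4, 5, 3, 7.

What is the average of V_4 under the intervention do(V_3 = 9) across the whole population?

6.5

Every unit gets V_3=9 under the intervention. V_4 values become 8, 9, 11, 7, 5, 4, 6, 2; E[V_4|do(V_3=9)] = 6.5.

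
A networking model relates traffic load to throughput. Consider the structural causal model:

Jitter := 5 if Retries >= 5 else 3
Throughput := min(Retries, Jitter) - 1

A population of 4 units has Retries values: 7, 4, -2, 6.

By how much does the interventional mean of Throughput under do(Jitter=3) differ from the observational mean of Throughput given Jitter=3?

Under do(Jitter=3), Jitter's equation is replaced by Jitter=3 for every unit. Per-unit Throughput: 2, 2, -3, 2. Mean = 0.75.
Observing Jitter=3 restricts to units where Jitter's equation naturally yields 3: Retries ∈ {4, -2}. In that subpopulation Throughput = 2, -3, mean -0.5.
Difference = 0.75 − (-0.5) = 1.25.

1.25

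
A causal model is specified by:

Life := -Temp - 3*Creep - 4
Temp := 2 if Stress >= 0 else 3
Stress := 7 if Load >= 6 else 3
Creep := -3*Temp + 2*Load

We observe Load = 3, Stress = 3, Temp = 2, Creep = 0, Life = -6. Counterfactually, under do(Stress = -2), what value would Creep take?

-3

Under do(Stress=-2), the mechanism Stress := 7 if Load >= 6 else 3 is discarded; Stress is fixed at -2.
Temp = 2 if Stress >= 0 else 3  [with Stress=-2]  = 3
Creep = -3*Temp + 2*Load  [with Temp=3, Load=3]  = -3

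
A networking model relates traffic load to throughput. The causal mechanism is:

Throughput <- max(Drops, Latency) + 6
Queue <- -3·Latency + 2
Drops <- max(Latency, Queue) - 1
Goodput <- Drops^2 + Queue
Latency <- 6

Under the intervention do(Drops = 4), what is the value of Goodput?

do(Drops=4) replaces the equation Drops <- max(Latency, Queue) - 1 with the constant Drops = 4.
Queue = -3·Latency + 2  [with Latency=6]  = -16
Goodput = Drops^2 + Queue  [with Drops=4, Queue=-16]  = 0

0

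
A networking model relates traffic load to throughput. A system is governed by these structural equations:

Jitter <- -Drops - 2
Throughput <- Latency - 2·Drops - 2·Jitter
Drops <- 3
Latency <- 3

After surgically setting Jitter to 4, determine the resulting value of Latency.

3

Under do(Jitter=4), the mechanism Jitter <- -Drops - 2 is discarded; Jitter is fixed at 4.
Latency is not downstream of the intervention, so its value is determined by the original equations.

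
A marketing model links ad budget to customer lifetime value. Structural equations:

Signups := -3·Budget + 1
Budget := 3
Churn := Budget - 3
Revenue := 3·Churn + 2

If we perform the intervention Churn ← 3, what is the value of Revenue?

The intervention breaks the incoming arrows to Churn: Churn := Budget - 3 no longer applies, and Churn = 3.
Revenue = 3·Churn + 2  [with Churn=3]  = 11

11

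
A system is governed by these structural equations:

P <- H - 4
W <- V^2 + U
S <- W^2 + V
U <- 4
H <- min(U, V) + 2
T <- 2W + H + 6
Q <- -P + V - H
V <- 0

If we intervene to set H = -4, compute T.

10

The intervention breaks the incoming arrows to H: H <- min(U, V) + 2 no longer applies, and H = -4.
W = V^2 + U  [with V=0, U=4]  = 4
T = 2W + H + 6  [with W=4, H=-4]  = 10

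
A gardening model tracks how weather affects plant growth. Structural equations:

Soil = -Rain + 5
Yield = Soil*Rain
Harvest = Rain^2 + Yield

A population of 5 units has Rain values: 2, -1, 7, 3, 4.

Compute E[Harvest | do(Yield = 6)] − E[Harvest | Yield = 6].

The intervention sets Yield=6 in all 5 units regardless of Rain. Recomputing Harvest per unit gives 10, 7, 55, 15, 22; average 21.8.
Observing Yield=6 restricts to units where Yield's equation naturally yields 6: Rain ∈ {2, 3}. In that subpopulation Harvest = 10, 15, mean 12.5.
Difference = 21.8 − 12.5 = 9.3.

9.3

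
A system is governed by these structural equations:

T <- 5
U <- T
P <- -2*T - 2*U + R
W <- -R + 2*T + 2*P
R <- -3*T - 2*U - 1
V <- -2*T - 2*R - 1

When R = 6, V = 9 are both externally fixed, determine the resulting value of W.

-24

The joint intervention fixes R = 6, V = 9, removing each variable's own equation.
U = T  [with T=5]  = 5
P = -2*T - 2*U + R  [with T=5, U=5, R=6]  = -14
W = -R + 2*T + 2*P  [with R=6, T=5, P=-14]  = -24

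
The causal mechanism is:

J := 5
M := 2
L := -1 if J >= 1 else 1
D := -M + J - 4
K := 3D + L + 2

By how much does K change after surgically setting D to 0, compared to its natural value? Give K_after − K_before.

Intervening sets D = 0 and removes its equation (D := -M + J - 4).
L = -1 if J >= 1 else 1  [with J=5]  = -1
K = 3D + L + 2  [with D=0, L=-1]  = 1
Without intervention: L = -1 if J >= 1 else 1  [with J=5]  = -1; D = -M + J - 4  [with M=2, J=5]  = -1; K = 3D + L + 2  [with D=-1, L=-1]  = -2.
Change = 1 − (-2) = 3.

3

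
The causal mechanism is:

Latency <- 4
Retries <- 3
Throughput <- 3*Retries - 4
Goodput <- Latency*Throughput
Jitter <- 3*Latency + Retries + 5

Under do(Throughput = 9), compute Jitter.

Under do(Throughput=9), the mechanism Throughput <- 3*Retries - 4 is discarded; Throughput is fixed at 9.
Since Jitter is not a descendant of the intervened variable, it is unaffected.
Jitter = 3*Latency + Retries + 5  [with Latency=4, Retries=3]  = 20

20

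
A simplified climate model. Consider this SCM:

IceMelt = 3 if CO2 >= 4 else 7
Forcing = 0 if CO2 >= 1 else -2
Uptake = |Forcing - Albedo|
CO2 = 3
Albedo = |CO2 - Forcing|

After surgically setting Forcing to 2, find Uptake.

do(Forcing=2) replaces the equation Forcing = 0 if CO2 >= 1 else -2 with the constant Forcing = 2.
Albedo = |CO2 - Forcing|  [with CO2=3, Forcing=2]  = 1
Uptake = |Forcing - Albedo|  [with Forcing=2, Albedo=1]  = 1

1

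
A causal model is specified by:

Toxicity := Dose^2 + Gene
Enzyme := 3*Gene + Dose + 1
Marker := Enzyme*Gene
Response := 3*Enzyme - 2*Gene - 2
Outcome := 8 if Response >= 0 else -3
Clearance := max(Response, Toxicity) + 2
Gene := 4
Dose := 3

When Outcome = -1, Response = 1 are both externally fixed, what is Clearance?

15

Under do(Outcome = -1, Response = 1), each intervened variable's structural equation is replaced by its fixed value.
Toxicity = Dose^2 + Gene  [with Dose=3, Gene=4]  = 13
Clearance = max(Response, Toxicity) + 2  [with Response=1, Toxicity=13]  = 15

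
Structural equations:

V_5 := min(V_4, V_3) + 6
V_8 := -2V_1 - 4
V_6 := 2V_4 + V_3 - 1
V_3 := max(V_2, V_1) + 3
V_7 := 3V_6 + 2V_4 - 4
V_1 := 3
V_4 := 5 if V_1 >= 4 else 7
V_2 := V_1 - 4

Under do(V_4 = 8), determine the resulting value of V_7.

The intervention breaks the incoming arrows to V_4: V_4 := 5 if V_1 >= 4 else 7 no longer applies, and V_4 = 8.
V_2 = V_1 - 4  [with V_1=3]  = -1
V_3 = max(V_2, V_1) + 3  [with V_2=-1, V_1=3]  = 6
V_6 = 2V_4 + V_3 - 1  [with V_4=8, V_3=6]  = 21
V_7 = 3V_6 + 2V_4 - 4  [with V_6=21, V_4=8]  = 75

75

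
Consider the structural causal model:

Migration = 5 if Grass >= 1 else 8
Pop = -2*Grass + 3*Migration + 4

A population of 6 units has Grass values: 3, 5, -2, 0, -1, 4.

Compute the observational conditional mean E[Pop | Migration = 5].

11

Conditioning on Migration=5 selects the 3 unit(s) with Grass ∈ {3, 5, 4}. Their Pop values: 13, 9, 11. Mean = 11.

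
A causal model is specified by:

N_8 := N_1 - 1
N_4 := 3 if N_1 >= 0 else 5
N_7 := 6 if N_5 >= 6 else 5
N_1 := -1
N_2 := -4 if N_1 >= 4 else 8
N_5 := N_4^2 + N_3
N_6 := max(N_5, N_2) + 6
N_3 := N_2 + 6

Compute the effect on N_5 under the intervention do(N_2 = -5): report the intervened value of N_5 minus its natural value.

do(N_2=-5) replaces the equation N_2 := -4 if N_1 >= 4 else 8 with the constant N_2 = -5.
N_3 = N_2 + 6  [with N_2=-5]  = 1
N_4 = 3 if N_1 >= 0 else 5  [with N_1=-1]  = 5
N_5 = N_4^2 + N_3  [with N_4=5, N_3=1]  = 26
Without intervention: N_2 = -4 if N_1 >= 4 else 8  [with N_1=-1]  = 8; N_3 = N_2 + 6  [with N_2=8]  = 14; N_4 = 3 if N_1 >= 0 else 5  [with N_1=-1]  = 5; N_5 = N_4^2 + N_3  [with N_4=5, N_3=14]  = 39.
Change = 26 − 39 = -13.

-13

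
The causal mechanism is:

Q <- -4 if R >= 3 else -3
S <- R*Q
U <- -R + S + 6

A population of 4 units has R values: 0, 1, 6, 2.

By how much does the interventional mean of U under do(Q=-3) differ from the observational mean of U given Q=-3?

do(Q=-3) breaks Q's dependence on R. With Q=-3 fixed, U across the units is 6, 2, -18, -2, mean -3.
Observing Q=-3 restricts to units where Q's equation naturally yields -3: R ∈ {0, 1, 2}. In that subpopulation U = 6, 2, -2, mean 2.
Difference = -3 − 2 = -5.

-5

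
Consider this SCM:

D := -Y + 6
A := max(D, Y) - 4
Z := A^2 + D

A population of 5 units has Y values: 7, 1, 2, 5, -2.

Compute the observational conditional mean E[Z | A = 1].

4

Conditioning on A=1 selects the 2 unit(s) with Y ∈ {1, 5}. Their Z values: 6, 2. Mean = 4.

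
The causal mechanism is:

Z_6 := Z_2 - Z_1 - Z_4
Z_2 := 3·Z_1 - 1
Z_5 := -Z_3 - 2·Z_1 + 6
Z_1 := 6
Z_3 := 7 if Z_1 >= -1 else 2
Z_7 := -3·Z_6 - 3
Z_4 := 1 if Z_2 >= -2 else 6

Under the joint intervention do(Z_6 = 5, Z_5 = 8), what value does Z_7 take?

Setting Z_6 = 5, Z_5 = 8 by intervention discards those variables' equations.
Z_7 = -3·Z_6 - 3  [with Z_6=5]  = -18

-18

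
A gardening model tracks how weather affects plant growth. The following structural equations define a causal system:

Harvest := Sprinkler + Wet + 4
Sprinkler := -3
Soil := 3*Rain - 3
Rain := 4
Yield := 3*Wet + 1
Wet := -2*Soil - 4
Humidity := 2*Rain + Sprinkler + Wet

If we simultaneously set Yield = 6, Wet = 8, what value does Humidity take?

13

Setting Yield = 6, Wet = 8 by intervention discards those variables' equations.
Humidity = 2*Rain + Sprinkler + Wet  [with Rain=4, Sprinkler=-3, Wet=8]  = 13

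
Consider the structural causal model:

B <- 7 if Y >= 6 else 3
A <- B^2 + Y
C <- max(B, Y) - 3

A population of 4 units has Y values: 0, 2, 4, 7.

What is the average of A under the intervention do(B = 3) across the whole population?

Under do(B=3), B's equation is replaced by B=3 for every unit. Per-unit A: 9, 11, 13, 16. Mean = 12.25.

12.25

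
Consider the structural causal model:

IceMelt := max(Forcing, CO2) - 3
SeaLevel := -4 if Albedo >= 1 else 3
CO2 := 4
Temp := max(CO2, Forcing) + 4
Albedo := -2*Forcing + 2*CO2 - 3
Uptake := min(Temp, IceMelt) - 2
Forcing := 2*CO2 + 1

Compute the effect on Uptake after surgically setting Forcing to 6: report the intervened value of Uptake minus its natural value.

Under do(Forcing=6), the mechanism Forcing := 2*CO2 + 1 is discarded; Forcing is fixed at 6.
Temp = max(CO2, Forcing) + 4  [with CO2=4, Forcing=6]  = 10
IceMelt = max(Forcing, CO2) - 3  [with Forcing=6, CO2=4]  = 3
Uptake = min(Temp, IceMelt) - 2  [with Temp=10, IceMelt=3]  = 1
Without intervention: Forcing = 2*CO2 + 1  [with CO2=4]  = 9; Temp = max(CO2, Forcing) + 4  [with CO2=4, Forcing=9]  = 13; IceMelt = max(Forcing, CO2) - 3  [with Forcing=9, CO2=4]  = 6; Uptake = min(Temp, IceMelt) - 2  [with Temp=13, IceMelt=6]  = 4.
Change = 1 − 4 = -3.

-3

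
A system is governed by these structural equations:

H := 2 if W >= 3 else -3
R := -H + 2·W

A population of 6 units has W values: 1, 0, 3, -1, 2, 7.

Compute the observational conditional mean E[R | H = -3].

Observing H=-3 restricts to units where H's equation naturally yields -3: W ∈ {1, 0, -1, 2}. In that subpopulation R = 5, 3, 1, 7, mean 4.

4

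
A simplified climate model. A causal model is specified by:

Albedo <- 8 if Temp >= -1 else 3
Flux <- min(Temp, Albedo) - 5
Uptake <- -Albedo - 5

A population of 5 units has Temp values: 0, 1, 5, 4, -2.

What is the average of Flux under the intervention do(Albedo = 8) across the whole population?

-3.4

The intervention sets Albedo=8 in all 5 units regardless of Temp. Recomputing Flux per unit gives -5, -4, 0, -1, -7; average -3.4.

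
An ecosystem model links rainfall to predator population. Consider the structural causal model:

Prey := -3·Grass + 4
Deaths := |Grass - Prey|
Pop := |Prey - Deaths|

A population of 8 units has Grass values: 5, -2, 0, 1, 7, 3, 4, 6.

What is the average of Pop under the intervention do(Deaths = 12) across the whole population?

The intervention sets Deaths=12 in all 8 units regardless of Grass. Recomputing Pop per unit gives 23, 2, 8, 11, 29, 17, 20, 26; average 17.

17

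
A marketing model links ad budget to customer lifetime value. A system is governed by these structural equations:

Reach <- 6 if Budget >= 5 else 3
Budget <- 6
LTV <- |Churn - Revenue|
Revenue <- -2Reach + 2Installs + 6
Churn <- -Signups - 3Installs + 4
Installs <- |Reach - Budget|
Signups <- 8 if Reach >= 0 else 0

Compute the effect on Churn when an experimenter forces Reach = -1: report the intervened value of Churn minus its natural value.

-13

do(Reach=-1) replaces the equation Reach <- 6 if Budget >= 5 else 3 with the constant Reach = -1.
Installs = |Reach - Budget|  [with Reach=-1, Budget=6]  = 7
Signups = 8 if Reach >= 0 else 0  [with Reach=-1]  = 0
Churn = -Signups - 3Installs + 4  [with Signups=0, Installs=7]  = -17
Without intervention: Reach = 6 if Budget >= 5 else 3  [with Budget=6]  = 6; Installs = |Reach - Budget|  [with Reach=6, Budget=6]  = 0; Signups = 8 if Reach >= 0 else 0  [with Reach=6]  = 8; Churn = -Signups - 3Installs + 4  [with Signups=8, Installs=0]  = -4.
Change = -17 − (-4) = -13.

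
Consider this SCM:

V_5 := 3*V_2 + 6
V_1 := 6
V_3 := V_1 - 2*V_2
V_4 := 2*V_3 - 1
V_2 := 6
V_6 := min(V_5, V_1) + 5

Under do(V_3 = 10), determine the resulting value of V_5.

24

do(V_3=10) replaces the equation V_3 := V_1 - 2*V_2 with the constant V_3 = 10.
V_5 is not downstream of the intervention, so its value is determined by the original equations.
V_5 = 3*V_2 + 6  [with V_2=6]  = 24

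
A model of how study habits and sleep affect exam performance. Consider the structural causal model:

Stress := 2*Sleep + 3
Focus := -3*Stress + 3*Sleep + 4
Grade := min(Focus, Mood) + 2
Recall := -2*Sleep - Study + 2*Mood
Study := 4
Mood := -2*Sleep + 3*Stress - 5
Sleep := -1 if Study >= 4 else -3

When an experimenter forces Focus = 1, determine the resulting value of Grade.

2

The intervention breaks the incoming arrows to Focus: Focus := -3*Stress + 3*Sleep + 4 no longer applies, and Focus = 1.
Sleep = -1 if Study >= 4 else -3  [with Study=4]  = -1
Stress = 2*Sleep + 3  [with Sleep=-1]  = 1
Mood = -2*Sleep + 3*Stress - 5  [with Sleep=-1, Stress=1]  = 0
Grade = min(Focus, Mood) + 2  [with Focus=1, Mood=0]  = 2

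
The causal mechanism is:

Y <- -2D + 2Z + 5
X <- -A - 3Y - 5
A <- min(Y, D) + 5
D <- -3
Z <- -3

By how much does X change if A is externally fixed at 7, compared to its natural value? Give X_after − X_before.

Intervening sets A = 7 and removes its equation (A <- min(Y, D) + 5).
Y = -2D + 2Z + 5  [with D=-3, Z=-3]  = 5
X = -A - 3Y - 5  [with A=7, Y=5]  = -27
Without intervention: Y = -2D + 2Z + 5  [with D=-3, Z=-3]  = 5; A = min(Y, D) + 5  [with Y=5, D=-3]  = 2; X = -A - 3Y - 5  [with A=2, Y=5]  = -22.
Change = -27 − (-22) = -5.

-5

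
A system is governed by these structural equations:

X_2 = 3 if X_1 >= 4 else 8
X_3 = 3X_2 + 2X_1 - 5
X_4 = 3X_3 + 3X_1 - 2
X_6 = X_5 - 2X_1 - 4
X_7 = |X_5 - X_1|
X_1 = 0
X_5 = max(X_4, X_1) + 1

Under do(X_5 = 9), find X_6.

The intervention breaks the incoming arrows to X_5: X_5 = max(X_4, X_1) + 1 no longer applies, and X_5 = 9.
X_6 = X_5 - 2X_1 - 4  [with X_5=9, X_1=0]  = 5

5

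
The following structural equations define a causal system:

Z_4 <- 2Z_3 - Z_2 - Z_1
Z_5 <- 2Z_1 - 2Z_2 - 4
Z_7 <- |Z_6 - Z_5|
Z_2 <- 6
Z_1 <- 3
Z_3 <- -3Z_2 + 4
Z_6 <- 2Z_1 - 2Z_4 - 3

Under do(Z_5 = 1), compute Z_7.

76

Under do(Z_5=1), the mechanism Z_5 <- 2Z_1 - 2Z_2 - 4 is discarded; Z_5 is fixed at 1.
Z_3 = -3Z_2 + 4  [with Z_2=6]  = -14
Z_4 = 2Z_3 - Z_2 - Z_1  [with Z_3=-14, Z_2=6, Z_1=3]  = -37
Z_6 = 2Z_1 - 2Z_4 - 3  [with Z_1=3, Z_4=-37]  = 77
Z_7 = |Z_6 - Z_5|  [with Z_6=77, Z_5=1]  = 76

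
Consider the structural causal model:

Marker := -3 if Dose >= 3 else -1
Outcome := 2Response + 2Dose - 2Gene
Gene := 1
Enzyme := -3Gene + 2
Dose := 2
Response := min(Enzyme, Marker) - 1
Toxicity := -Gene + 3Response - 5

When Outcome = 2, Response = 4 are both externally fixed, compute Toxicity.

Setting Outcome = 2, Response = 4 by intervention discards those variables' equations.
Toxicity = -Gene + 3Response - 5  [with Gene=1, Response=4]  = 6

6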